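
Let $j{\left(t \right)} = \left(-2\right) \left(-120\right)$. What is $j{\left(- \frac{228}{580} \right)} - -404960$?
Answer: $405200$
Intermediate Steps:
$j{\left(t \right)} = 240$
$j{\left(- \frac{228}{580} \right)} - -404960 = 240 - -404960 = 240 + 404960 = 405200$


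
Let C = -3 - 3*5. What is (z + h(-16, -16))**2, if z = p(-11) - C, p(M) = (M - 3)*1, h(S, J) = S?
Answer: 144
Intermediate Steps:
p(M) = -3 + M (p(M) = (-3 + M)*1 = -3 + M)
C = -18 (C = -3 - 15 = -18)
z = 4 (z = (-3 - 11) - 1*(-18) = -14 + 18 = 4)
(z + h(-16, -16))**2 = (4 - 16)**2 = (-12)**2 = 144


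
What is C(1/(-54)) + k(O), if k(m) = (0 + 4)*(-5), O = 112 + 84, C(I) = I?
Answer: -1081/54 ≈ -20.019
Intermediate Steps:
O = 196
k(m) = -20 (k(m) = 4*(-5) = -20)
C(1/(-54)) + k(O) = 1/(-54) - 20 = -1/54 - 20 = -1081/54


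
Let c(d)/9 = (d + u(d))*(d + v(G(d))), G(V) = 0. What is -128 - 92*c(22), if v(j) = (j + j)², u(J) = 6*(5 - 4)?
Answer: -510176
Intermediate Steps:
u(J) = 6 (u(J) = 6*1 = 6)
v(j) = 4*j² (v(j) = (2*j)² = 4*j²)
c(d) = 9*d*(6 + d) (c(d) = 9*((d + 6)*(d + 4*0²)) = 9*((6 + d)*(d + 4*0)) = 9*((6 + d)*(d + 0)) = 9*((6 + d)*d) = 9*(d*(6 + d)) = 9*d*(6 + d))
-128 - 92*c(22) = -128 - 828*22*(6 + 22) = -128 - 828*22*28 = -128 - 92*5544 = -128 - 510048 = -510176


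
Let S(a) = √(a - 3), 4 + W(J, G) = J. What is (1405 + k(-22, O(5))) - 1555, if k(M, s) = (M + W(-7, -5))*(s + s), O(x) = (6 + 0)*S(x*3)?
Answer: -150 - 792*√3 ≈ -1521.8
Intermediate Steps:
W(J, G) = -4 + J
S(a) = √(-3 + a)
O(x) = 6*√(-3 + 3*x) (O(x) = (6 + 0)*√(-3 + x*3) = 6*√(-3 + 3*x))
k(M, s) = 2*s*(-11 + M) (k(M, s) = (M + (-4 - 7))*(s + s) = (M - 11)*(2*s) = (-11 + M)*(2*s) = 2*s*(-11 + M))
(1405 + k(-22, O(5))) - 1555 = (1405 + 2*(6*√(-3 + 3*5))*(-11 - 22)) - 1555 = (1405 + 2*(6*√(-3 + 15))*(-33)) - 1555 = (1405 + 2*(6*√12)*(-33)) - 1555 = (1405 + 2*(6*(2*√3))*(-33)) - 1555 = (1405 + 2*(12*√3)*(-33)) - 1555 = (1405 - 792*√3) - 1555 = -150 - 792*√3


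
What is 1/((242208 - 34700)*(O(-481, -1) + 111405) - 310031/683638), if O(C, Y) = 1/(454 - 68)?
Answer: 131942134/3050162951418872229 ≈ 4.3257e-11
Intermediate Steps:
O(C, Y) = 1/386
1/((242208 - 34700)*(O(-481, -1) + 111405) - 310031/683638) = 1/((242208 - 34700)*(1/386 + 111405) - 310031/683638) = 1/(207508*(43002331/386) - 310031*1/683638) = 1/(4461663850574/193 - 310031/683638) = 1/(3050162951418872229/131942134) = 131942134/3050162951418872229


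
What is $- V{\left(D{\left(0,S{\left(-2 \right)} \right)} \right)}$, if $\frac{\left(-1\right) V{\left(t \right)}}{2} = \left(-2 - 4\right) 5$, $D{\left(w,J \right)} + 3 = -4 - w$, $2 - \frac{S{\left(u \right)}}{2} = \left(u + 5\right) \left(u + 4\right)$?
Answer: $-60$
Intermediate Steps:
$S{\left(u \right)} = 4 - 2 \left(4 + u\right) \left(5 + u\right)$ ($S{\left(u \right)} = 4 - 2 \left(u + 5\right) \left(u + 4\right) = 4 - 2 \left(5 + u\right) \left(4 + u\right) = 4 - 2 \left(4 + u\right) \left(5 + u\right)$)
$D{\left(w,J \right)} = -7 - w$ ($D{\left(w,J \right)} = -3 - \left(4 + w\right) = -7 - w$)
$V{\left(t \right)} = 60$ ($V{\left(t \right)} = - 2 \left(-2 - 4\right) 5 = - 2 \left(\left(-6\right) 5\right) = \left(-2\right) \left(-30\right) = 60$)
$- V{\left(D{\left(0,S{\left(-2 \right)} \right)} \right)} = \left(-1\right) 60 = -60$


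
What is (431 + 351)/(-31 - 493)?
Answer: -391/262 ≈ -1.4924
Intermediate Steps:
(431 + 351)/(-31 - 493) = 782/(-524) = 782*(-1/524) = -391/262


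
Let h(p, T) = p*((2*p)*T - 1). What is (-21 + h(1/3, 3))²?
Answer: 3844/9 ≈ 427.11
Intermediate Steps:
h(p, T) = p*(-1 + 2*T*p) (h(p, T) = p*(2*T*p - 1) = p*(-1 + 2*T*p))
(-21 + h(1/3, 3))² = (-21 + (-1 + 2*3/3)/3)² = (-21 + (-1 + 2*3*(⅓))/3)² = (-21 + (-1 + 2)/3)² = (-21 + (⅓)*1)² = (-21 + ⅓)² = (-62/3)² = 3844/9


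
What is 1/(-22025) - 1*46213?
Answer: -1017841326/22025 ≈ -46213.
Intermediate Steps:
1/(-22025) - 1*46213 = -1/22025 - 46213 = -1017841326/22025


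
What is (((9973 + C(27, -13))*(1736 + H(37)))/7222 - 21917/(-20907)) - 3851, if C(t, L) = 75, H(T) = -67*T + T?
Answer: -1000268/207 ≈ -4832.2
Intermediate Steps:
H(T) = -66*T
(((9973 + C(27, -13))*(1736 + H(37)))/7222 - 21917/(-20907)) - 3851 = (((9973 + 75)*(1736 - 66*37))/7222 - 21917/(-20907)) - 3851 = ((10048*(1736 - 2442))*(1/7222) - 21917*(-1/20907)) - 3851 = ((10048*(-706))*(1/7222) + 217/207) - 3851 = (-7093888*1/7222 + 217/207) - 3851 = (-22592/23 + 217/207) - 3851 = -203111/207 - 3851 = -1000268/207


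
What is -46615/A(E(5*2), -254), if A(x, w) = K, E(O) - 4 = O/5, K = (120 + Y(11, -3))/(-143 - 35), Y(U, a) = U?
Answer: 8297470/131 ≈ 63339.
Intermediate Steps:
K = -131/178 (K = (120 + 11)/(-143 - 35) = 131/(-178) = 131*(-1/178) = -131/178 ≈ -0.73596)
E(O) = 4 + O/5
A(x, w) = -131/178
-46615/A(E(5*2), -254) = -46615/(-131/178) = -46615*(-178/131) = 8297470/131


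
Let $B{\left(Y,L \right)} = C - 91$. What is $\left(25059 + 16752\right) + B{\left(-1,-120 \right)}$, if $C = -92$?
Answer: $41628$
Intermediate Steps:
$B{\left(Y,L \right)} = -183$ ($B{\left(Y,L \right)} = -92 - 91 = -183$)
$\left(25059 + 16752\right) + B{\left(-1,-120 \right)} = \left(25059 + 16752\right) - 183 = 41811 - 183 = 41628$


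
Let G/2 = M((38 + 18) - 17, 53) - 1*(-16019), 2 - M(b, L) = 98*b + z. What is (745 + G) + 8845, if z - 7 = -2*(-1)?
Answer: 33970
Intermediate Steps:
z = 9 (z = 7 - 2*(-1) = 7 + 2 = 9)
M(b, L) = -7 - 98*b (M(b, L) = 2 - (98*b + 9) = 2 - (9 + 98*b) = 2 + (-9 - 98*b) = -7 - 98*b)
G = 24380 (G = 2*((-7 - 98*((38 + 18) - 17)) - 1*(-16019)) = 2*((-7 - 98*(56 - 17)) + 16019) = 2*((-7 - 98*39) + 16019) = 2*((-7 - 3822) + 16019) = 2*(-3829 + 16019) = 2*12190 = 24380)
(745 + G) + 8845 = (745 + 24380) + 8845 = 25125 + 8845 = 33970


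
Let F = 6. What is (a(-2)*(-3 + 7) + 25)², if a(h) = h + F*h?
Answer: 961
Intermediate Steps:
a(h) = 7*h (a(h) = h + 6*h = 7*h)
(a(-2)*(-3 + 7) + 25)² = ((7*(-2))*(-3 + 7) + 25)² = (-14*4 + 25)² = (-56 + 25)² = (-31)² = 961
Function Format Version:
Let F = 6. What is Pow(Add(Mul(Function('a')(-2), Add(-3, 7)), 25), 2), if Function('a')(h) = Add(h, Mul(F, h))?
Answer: 961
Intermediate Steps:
Function('a')(h) = Mul(7, h) (Function('a')(h) = Add(h, Mul(6, h)) = Mul(7, h))
Pow(Add(Mul(Function('a')(-2), Add(-3, 7)), 25), 2) = Pow(Add(Mul(Mul(7, -2), Add(-3, 7)), 25), 2) = Pow(Add(Mul(-14, 4), 25), 2) = Pow(Add(-56, 25), 2) = Pow(-31, 2) = 961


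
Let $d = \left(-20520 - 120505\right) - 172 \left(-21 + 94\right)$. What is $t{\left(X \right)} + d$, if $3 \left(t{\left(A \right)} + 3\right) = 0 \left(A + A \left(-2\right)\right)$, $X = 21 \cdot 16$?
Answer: $-153584$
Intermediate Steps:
$X = 336$
$t{\left(A \right)} = -3$ ($t{\left(A \right)} = -3 + \frac{0 \left(A + A \left(-2\right)\right)}{3} = -3 + \frac{0 \left(A - 2 A\right)}{3} = -3 + \frac{0 \left(- A\right)}{3} = -3 + \frac{1}{3} \cdot 0 = -3 + 0 = -3$)
$d = -153581$ ($d = -141025 - 12556 = -153581$)
$t{\left(X \right)} + d = -3 - 153581 = -153584$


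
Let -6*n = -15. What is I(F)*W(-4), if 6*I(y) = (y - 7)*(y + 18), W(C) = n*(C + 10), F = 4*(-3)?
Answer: -285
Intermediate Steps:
n = 5/2 (n = -⅙*(-15) = 5/2 ≈ 2.5000)
F = -12
W(C) = 25 + 5*C/2 (W(C) = 5*(C + 10)/2 = 5*(10 + C)/2 = 25 + 5*C/2)
I(y) = (-7 + y)*(18 + y)/6 (I(y) = ((y - 7)*(y + 18))/6 = ((-7 + y)*(18 + y))/6 = (-7 + y)*(18 + y)/6)
I(F)*W(-4) = (-21 + (⅙)*(-12)² + (11/6)*(-12))*(25 + (5/2)*(-4)) = (-21 + (⅙)*144 - 22)*(25 - 10) = (-21 + 24 - 22)*15 = -19*15 = -285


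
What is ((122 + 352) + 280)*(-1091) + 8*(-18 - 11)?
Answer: -822846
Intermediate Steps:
((122 + 352) + 280)*(-1091) + 8*(-18 - 11) = (474 + 280)*(-1091) + 8*(-29) = 754*(-1091) - 232 = -822614 - 232 = -822846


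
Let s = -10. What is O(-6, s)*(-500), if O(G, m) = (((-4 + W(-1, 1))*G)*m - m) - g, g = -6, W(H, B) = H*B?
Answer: 142000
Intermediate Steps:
W(H, B) = B*H
O(G, m) = 6 - m - 5*G*m (O(G, m) = (((-4 + 1*(-1))*G)*m - m) - 1*(-6) = (((-4 - 1)*G)*m - m) + 6 = ((-5*G)*m - m) + 6 = (-5*G*m - m) + 6 = (-m - 5*G*m) + 6 = 6 - m - 5*G*m)
O(-6, s)*(-500) = (6 - 1*(-10) - 5*(-6)*(-10))*(-500) = (6 + 10 - 300)*(-500) = -284*(-500) = 142000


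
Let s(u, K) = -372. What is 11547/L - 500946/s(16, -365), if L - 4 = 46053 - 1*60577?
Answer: 201928901/150040 ≈ 1345.8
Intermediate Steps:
L = -14520 (L = 4 + (46053 - 1*60577) = 4 + (46053 - 60577) = 4 - 14524 = -14520)
11547/L - 500946/s(16, -365) = 11547/(-14520) - 500946/(-372) = 11547*(-1/14520) - 500946*(-1/372) = -3849/4840 + 83491/62 = 201928901/150040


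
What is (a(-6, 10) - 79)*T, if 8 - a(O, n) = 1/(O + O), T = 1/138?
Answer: -37/72 ≈ -0.51389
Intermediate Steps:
T = 1/138 ≈ 0.0072464
a(O, n) = 8 - 1/(2*O) (a(O, n) = 8 - 1/(O + O) = 8 - 1/(2*O))
(a(-6, 10) - 79)*T = ((8 - ½/(-6)) - 79)*(1/138) = ((8 - ½*(-⅙)) - 79)*(1/138) = ((8 + 1/12) - 79)*(1/138) = (97/12 - 79)*(1/138) = -851/12*1/138 = -37/72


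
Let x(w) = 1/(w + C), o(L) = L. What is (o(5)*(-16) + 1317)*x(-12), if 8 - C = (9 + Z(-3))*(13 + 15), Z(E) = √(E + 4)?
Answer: -1237/284 ≈ -4.3556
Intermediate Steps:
Z(E) = √(4 + E)
C = -272 (C = 8 - (9 + √(4 - 3))*(13 + 15) = 8 - (9 + √1)*28 = 8 - (9 + 1)*28 = 8 - 10*28 = 8 - 1*280 = 8 - 280 = -272)
x(w) = 1/(-272 + w) (x(w) = 1/(w - 272) = 1/(-272 + w))
(o(5)*(-16) + 1317)*x(-12) = (5*(-16) + 1317)/(-272 - 12) = (-80 + 1317)/(-284) = 1237*(-1/284) = -1237/284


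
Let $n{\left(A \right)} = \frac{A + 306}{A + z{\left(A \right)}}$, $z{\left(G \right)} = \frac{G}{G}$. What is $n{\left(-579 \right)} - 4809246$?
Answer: $- \frac{2779743915}{578} \approx -4.8092 \cdot 10^{6}$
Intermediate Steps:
$z{\left(G \right)} = 1$
$n{\left(A \right)} = \frac{306 + A}{1 + A}$ ($n{\left(A \right)} = \frac{A + 306}{A + 1} = \frac{306 + A}{1 + A}$)
$n{\left(-579 \right)} - 4809246 = \frac{306 - 579}{1 - 579} - 4809246 = \frac{1}{-578} \left(-273\right) - 4809246 = \left(- \frac{1}{578}\right) \left(-273\right) - 4809246 = \frac{273}{578} - 4809246 = - \frac{2779743915}{578}$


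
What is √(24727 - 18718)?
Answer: √6009 ≈ 77.518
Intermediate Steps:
√(24727 - 18718) = √6009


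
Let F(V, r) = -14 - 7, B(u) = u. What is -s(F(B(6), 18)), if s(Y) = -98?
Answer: 98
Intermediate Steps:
F(V, r) = -21
-s(F(B(6), 18)) = -1*(-98) = 98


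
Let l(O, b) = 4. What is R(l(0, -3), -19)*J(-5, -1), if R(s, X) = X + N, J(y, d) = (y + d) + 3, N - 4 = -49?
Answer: 192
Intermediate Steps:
N = -45 (N = 4 - 49 = -45)
J(y, d) = 3 + d + y (J(y, d) = (d + y) + 3 = 3 + d + y)
R(s, X) = -45 + X (R(s, X) = X - 45 = -45 + X)
R(l(0, -3), -19)*J(-5, -1) = (-45 - 19)*(3 - 1 - 5) = -64*(-3) = 192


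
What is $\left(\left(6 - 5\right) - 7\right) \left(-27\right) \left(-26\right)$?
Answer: $-4212$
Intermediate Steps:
$\left(\left(6 - 5\right) - 7\right) \left(-27\right) \left(-26\right) = \left(1 - 7\right) \left(-27\right) \left(-26\right) = \left(-6\right) \left(-27\right) \left(-26\right) = 162 \left(-26\right) = -4212$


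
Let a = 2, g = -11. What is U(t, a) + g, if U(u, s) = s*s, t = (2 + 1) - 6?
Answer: -7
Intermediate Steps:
t = -3 (t = 3 - 6 = -3)
U(u, s) = s²
U(t, a) + g = 2² - 11 = 4 - 11 = -7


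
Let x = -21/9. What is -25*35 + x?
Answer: -2632/3 ≈ -877.33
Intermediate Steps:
x = -7/3 (x = -21*⅑ = -7/3 ≈ -2.3333)
-25*35 + x = -25*35 - 7/3 = -875 - 7/3 = -2632/3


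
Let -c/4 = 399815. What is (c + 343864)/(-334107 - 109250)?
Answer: 1255396/443357 ≈ 2.8316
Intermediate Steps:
c = -1599260 (c = -4*399815 = -1599260)
(c + 343864)/(-334107 - 109250) = (-1599260 + 343864)/(-334107 - 109250) = -1255396/(-443357) = -1255396*(-1/443357) = 1255396/443357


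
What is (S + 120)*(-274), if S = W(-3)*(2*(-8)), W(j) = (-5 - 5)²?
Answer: 405520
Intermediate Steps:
W(j) = 100 (W(j) = (-10)² = 100)
S = -1600 (S = 100*(2*(-8)) = 100*(-16) = -1600)
(S + 120)*(-274) = (-1600 + 120)*(-274) = -1480*(-274) = 405520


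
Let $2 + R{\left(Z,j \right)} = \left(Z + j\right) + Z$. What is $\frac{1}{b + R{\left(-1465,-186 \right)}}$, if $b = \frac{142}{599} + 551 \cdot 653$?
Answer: $\frac{599}{213654457} \approx 2.8036 \cdot 10^{-6}$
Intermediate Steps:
$R{\left(Z,j \right)} = -2 + j + 2 Z$ ($R{\left(Z,j \right)} = -2 + \left(\left(Z + j\right) + Z\right) = -2 + \left(j + 2 Z\right) = -2 + j + 2 Z$)
$b = \frac{215522139}{599}$ ($b = 142 \cdot \frac{1}{599} + 359803 = \frac{142}{599} + 359803 = \frac{215522139}{599} \approx 3.598 \cdot 10^{5}$)
$\frac{1}{b + R{\left(-1465,-186 \right)}} = \frac{1}{\frac{215522139}{599} - 3118} = \frac{1}{\frac{213654457}{599}} = \frac{599}{213654457}$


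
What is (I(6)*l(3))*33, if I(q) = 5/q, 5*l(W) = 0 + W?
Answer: 33/2 ≈ 16.500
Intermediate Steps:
l(W) = W/5 (l(W) = (0 + W)/5 = W/5)
(I(6)*l(3))*33 = ((5/6)*((⅕)*3))*33 = ((5*(⅙))*(⅗))*33 = ((⅚)*(⅗))*33 = (½)*33 = 33/2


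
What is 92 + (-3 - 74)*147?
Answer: -11227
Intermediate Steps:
92 + (-3 - 74)*147 = 92 - 77*147 = 92 - 11319 = -11227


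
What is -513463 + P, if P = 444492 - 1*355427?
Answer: -424398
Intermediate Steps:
P = 89065 (P = 444492 - 355427 = 89065)
-513463 + P = -513463 + 89065 = -424398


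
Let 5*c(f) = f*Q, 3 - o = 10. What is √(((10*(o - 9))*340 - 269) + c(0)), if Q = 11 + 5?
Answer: I*√54669 ≈ 233.81*I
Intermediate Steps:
Q = 16
o = -7 (o = 3 - 1*10 = 3 - 10 = -7)
c(f) = 16*f/5 (c(f) = (f*16)/5 = (16*f)/5 = 16*f/5)
√(((10*(o - 9))*340 - 269) + c(0)) = √(((10*(-7 - 9))*340 - 269) + (16/5)*0) = √(((10*(-16))*340 - 269) + 0) = √((-160*340 - 269) + 0) = √((-54400 - 269) + 0) = √(-54669 + 0) = √(-54669) = I*√54669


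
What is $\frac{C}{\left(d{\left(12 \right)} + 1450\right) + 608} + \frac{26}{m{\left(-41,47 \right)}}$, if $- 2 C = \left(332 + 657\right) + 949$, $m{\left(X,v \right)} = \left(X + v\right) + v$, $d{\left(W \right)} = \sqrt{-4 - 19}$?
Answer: $\frac{4427356}{224475511} + \frac{969 i \sqrt{23}}{4235387} \approx 0.019723 + 0.0010972 i$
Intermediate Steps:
$d{\left(W \right)} = i \sqrt{23}$ ($d{\left(W \right)} = \sqrt{-23} = i \sqrt{23}$)
$m{\left(X,v \right)} = X + 2 v$
$C = -969$ ($C = - \frac{\left(332 + 657\right) + 949}{2} = - \frac{989 + 949}{2} = \left(- \frac{1}{2}\right) 1938 = -969$)
$\frac{C}{\left(d{\left(12 \right)} + 1450\right) + 608} + \frac{26}{m{\left(-41,47 \right)}} = - \frac{969}{\left(i \sqrt{23} + 1450\right) + 608} + \frac{26}{-41 + 2 \cdot 47} = - \frac{969}{\left(1450 + i \sqrt{23}\right) + 608} + \frac{26}{-41 + 94} = - \frac{969}{2058 + i \sqrt{23}} + \frac{26}{53} = \frac{26}{53} - \frac{969}{2058 + i \sqrt{23}}$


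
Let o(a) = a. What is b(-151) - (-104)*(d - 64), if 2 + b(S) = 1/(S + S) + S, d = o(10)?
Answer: -1742239/302 ≈ -5769.0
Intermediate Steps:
d = 10
b(S) = -2 + S + 1/(2*S) (b(S) = -2 + (1/(S + S) + S) = -2 + (1/(2*S) + S) = -2 + (S + 1/(2*S)) = -2 + S + 1/(2*S))
b(-151) - (-104)*(d - 64) = (-2 - 151 + (1/2)/(-151)) - (-104)*(10 - 64) = (-2 - 151 + (1/2)*(-1/151)) - (-104)*(-54) = (-2 - 151 - 1/302) - 1*5616 = -46207/302 - 5616 = -1742239/302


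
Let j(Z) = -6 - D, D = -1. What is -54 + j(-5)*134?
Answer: -724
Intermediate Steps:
j(Z) = -5 (j(Z) = -6 - 1*(-1) = -6 + 1 = -5)
-54 + j(-5)*134 = -54 - 5*134 = -54 - 670 = -724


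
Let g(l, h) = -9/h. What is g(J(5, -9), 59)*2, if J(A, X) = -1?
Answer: -18/59 ≈ -0.30508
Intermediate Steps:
g(J(5, -9), 59)*2 = -9/59*2 = -18/59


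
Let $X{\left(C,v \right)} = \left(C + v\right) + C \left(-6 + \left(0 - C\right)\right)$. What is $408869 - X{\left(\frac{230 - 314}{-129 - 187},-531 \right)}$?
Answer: $\frac{2555074136}{6241} \approx 4.094 \cdot 10^{5}$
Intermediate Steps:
$X{\left(C,v \right)} = C + v + C \left(-6 - C\right)$ ($X{\left(C,v \right)} = \left(C + v\right) + C \left(-6 - C\right) = C + v + C \left(-6 - C\right)$)
$408869 - X{\left(\frac{230 - 314}{-129 - 187},-531 \right)} = 408869 - \left(-531 - \left(\frac{230 - 314}{-129 - 187}\right)^{2} - 5 \frac{230 - 314}{-129 - 187}\right) = 408869 - \left(-531 - \left(- \frac{84}{-316}\right)^{2} - 5 \left(- \frac{84}{-316}\right)\right) = 408869 - \left(-531 - \left(\left(-84\right) \left(- \frac{1}{316}\right)\right)^{2} - 5 \left(\left(-84\right) \left(- \frac{1}{316}\right)\right)\right) = 408869 - \left(-531 - \left(\frac{21}{79}\right)^{2} - \frac{105}{79}\right) = 408869 - \left(-531 - \frac{441}{6241} - \frac{105}{79}\right) = 408869 - - \frac{3322707}{6241} = 408869 + \frac{3322707}{6241} = \frac{2555074136}{6241}$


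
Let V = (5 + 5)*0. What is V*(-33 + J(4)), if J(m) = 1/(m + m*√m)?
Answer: 0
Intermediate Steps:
V = 0 (V = 10*0 = 0)
J(m) = 1/(m + m^(3/2))
V*(-33 + J(4)) = 0*(-33 + 1/(4 + 4^(3/2))) = 0*(-33 + 1/(4 + 8)) = 0*(-33 + 1/12) = 0*(-395/12) = 0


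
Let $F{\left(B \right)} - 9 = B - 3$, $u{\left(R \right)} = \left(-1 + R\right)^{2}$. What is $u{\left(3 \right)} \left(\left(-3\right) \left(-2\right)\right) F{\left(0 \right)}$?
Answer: $144$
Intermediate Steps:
$F{\left(B \right)} = 6 + B$ ($F{\left(B \right)} = 9 + \left(B - 3\right) = 9 + \left(-3 + B\right) = 6 + B$)
$u{\left(3 \right)} \left(\left(-3\right) \left(-2\right)\right) F{\left(0 \right)} = \left(-1 + 3\right)^{2} \left(\left(-3\right) \left(-2\right)\right) \left(6 + 0\right) = 2^{2} \cdot 6 \cdot 6 = 4 \cdot 6 \cdot 6 = 24 \cdot 6 = 144$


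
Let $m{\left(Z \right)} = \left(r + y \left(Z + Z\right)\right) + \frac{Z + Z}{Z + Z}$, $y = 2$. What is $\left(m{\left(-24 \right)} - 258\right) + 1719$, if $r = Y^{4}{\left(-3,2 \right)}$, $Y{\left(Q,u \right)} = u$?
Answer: $1382$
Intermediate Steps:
$r = 16$ ($r = 2^{4} = 16$)
$m{\left(Z \right)} = 17 + 4 Z$ ($m{\left(Z \right)} = \left(16 + 2 \left(Z + Z\right)\right) + \frac{Z + Z}{Z + Z} = \left(16 + 2 \cdot 2 Z\right) + \frac{2 Z}{2 Z} = \left(16 + 4 Z\right) + 2 Z \frac{1}{2 Z} = \left(16 + 4 Z\right) + 1 = 17 + 4 Z$)
$\left(m{\left(-24 \right)} - 258\right) + 1719 = \left(\left(17 + 4 \left(-24\right)\right) - 258\right) + 1719 = \left(\left(17 - 96\right) - 258\right) + 1719 = \left(-79 - 258\right) + 1719 = -337 + 1719 = 1382$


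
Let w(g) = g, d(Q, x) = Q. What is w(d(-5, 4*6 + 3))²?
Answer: 25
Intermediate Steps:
w(d(-5, 4*6 + 3))² = (-5)² = 25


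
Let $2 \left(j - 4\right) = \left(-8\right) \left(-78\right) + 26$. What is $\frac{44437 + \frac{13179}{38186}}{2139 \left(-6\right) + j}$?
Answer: $- \frac{1696884461}{477515930} \approx -3.5536$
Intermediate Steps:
$j = 329$ ($j = 4 + \frac{\left(-8\right) \left(-78\right) + 26}{2} = 4 + \frac{624 + 26}{2} = 4 + \frac{1}{2} \cdot 650 = 4 + 325 = 329$)
$\frac{44437 + \frac{13179}{38186}}{2139 \left(-6\right) + j} = \frac{44437 + \frac{13179}{38186}}{2139 \left(-6\right) + 329} = \frac{44437 + 13179 \cdot \frac{1}{38186}}{-12834 + 329} = \frac{44437 + \frac{13179}{38186}}{-12505} = \frac{1696884461}{38186} \left(- \frac{1}{12505}\right) = - \frac{1696884461}{477515930}$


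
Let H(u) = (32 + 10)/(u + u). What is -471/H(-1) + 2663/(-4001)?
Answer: 609516/28007 ≈ 21.763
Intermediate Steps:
H(u) = 21/u (H(u) = 42/((2*u)) = 42*(1/(2*u)) = 21/u)
-471/H(-1) + 2663/(-4001) = -471/(21/(-1)) + 2663/(-4001) = -471/(21*(-1)) + 2663*(-1/4001) = -471/(-21) - 2663/4001 = -471*(-1/21) - 2663/4001 = 157/7 - 2663/4001 = 609516/28007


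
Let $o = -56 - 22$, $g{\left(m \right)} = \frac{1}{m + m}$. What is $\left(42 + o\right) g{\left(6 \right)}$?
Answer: $-3$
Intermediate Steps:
$g{\left(m \right)} = \frac{1}{2 m}$
$o = -78$ ($o = -56 - 22 = -78$)
$\left(42 + o\right) g{\left(6 \right)} = \left(42 - 78\right) \frac{1}{2 \cdot 6} = - 36 \cdot \frac{1}{2} \cdot \frac{1}{6} = \left(-36\right) \frac{1}{12} = -3$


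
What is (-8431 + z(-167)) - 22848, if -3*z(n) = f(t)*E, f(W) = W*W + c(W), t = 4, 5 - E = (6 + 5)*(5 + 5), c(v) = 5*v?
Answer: -30019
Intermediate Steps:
E = -105 (E = 5 - (6 + 5)*(5 + 5) = 5 - 11*10 = 5 - 1*110 = 5 - 110 = -105)
f(W) = W² + 5*W (f(W) = W*W + 5*W = W² + 5*W)
z(n) = 1260 (z(n) = -4*(5 + 4)*(-105)/3 = -4*9*(-105)/3 = -12*(-105) = -⅓*(-3780) = 1260)
(-8431 + z(-167)) - 22848 = (-8431 + 1260) - 22848 = -7171 - 22848 = -30019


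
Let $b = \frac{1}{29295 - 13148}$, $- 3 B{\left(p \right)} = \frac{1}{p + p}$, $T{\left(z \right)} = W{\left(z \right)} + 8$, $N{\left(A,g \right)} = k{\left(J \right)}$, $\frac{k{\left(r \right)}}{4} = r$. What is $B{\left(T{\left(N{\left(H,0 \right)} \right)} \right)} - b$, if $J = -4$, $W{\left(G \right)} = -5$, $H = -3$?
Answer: $- \frac{16165}{290646} \approx -0.055618$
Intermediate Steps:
$k{\left(r \right)} = 4 r$
$N{\left(A,g \right)} = -16$ ($N{\left(A,g \right)} = 4 \left(-4\right) = -16$)
$T{\left(z \right)} = 3$ ($T{\left(z \right)} = -5 + 8 = 3$)
$B{\left(p \right)} = - \frac{1}{6 p}$ ($B{\left(p \right)} = - \frac{1}{3 \left(p + p\right)} = - \frac{1}{3 \cdot 2 p} = - \frac{\frac{1}{2} \frac{1}{p}}{3} = - \frac{1}{6 p}$)
$b = \frac{1}{16147} \approx 6.1931 \cdot 10^{-5}$
$B{\left(T{\left(N{\left(H,0 \right)} \right)} \right)} - b = - \frac{1}{6 \cdot 3} - \frac{1}{16147} = \left(- \frac{1}{6}\right) \frac{1}{3} - \frac{1}{16147} = - \frac{1}{18} - \frac{1}{16147} = - \frac{16165}{290646}$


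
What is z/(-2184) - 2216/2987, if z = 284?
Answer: -1422013/1630902 ≈ -0.87192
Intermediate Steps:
z/(-2184) - 2216/2987 = 284/(-2184) - 2216/2987 = 284*(-1/2184) - 2216*1/2987 = -71/546 - 2216/2987 = -1422013/1630902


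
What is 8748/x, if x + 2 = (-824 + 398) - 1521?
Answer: -8748/1949 ≈ -4.4885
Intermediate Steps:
x = -1949 (x = -2 + ((-824 + 398) - 1521) = -2 + (-426 - 1521) = -2 - 1947 = -1949)
8748/x = 8748/(-1949) = 8748*(-1/1949) = -8748/1949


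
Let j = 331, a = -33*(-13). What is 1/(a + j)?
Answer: 1/760 ≈ 0.0013158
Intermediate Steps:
a = 429
1/(a + j) = 1/(429 + 331) = 1/760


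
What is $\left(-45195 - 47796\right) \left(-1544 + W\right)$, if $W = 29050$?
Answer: $-2557810446$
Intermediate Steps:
$\left(-45195 - 47796\right) \left(-1544 + W\right) = \left(-45195 - 47796\right) \left(-1544 + 29050\right) = \left(-92991\right) 27506 = -2557810446$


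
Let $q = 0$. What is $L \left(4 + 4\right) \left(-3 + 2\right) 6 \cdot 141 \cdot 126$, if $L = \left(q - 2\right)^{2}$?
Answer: $-3411072$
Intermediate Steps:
$L = 4$ ($L = \left(0 - 2\right)^{2} = \left(-2\right)^{2} = 4$)
$L \left(4 + 4\right) \left(-3 + 2\right) 6 \cdot 141 \cdot 126 = 4 \left(4 + 4\right) \left(-3 + 2\right) 6 \cdot 141 \cdot 126 = 4 \cdot 8 \left(-1\right) 6 \cdot 141 \cdot 126 = 4 \left(-8\right) 6 \cdot 141 \cdot 126 = \left(-32\right) 6 \cdot 141 \cdot 126 = \left(-192\right) 141 \cdot 126 = \left(-27072\right) 126 = -3411072$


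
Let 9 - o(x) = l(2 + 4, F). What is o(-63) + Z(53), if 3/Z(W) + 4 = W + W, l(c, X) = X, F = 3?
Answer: 205/34 ≈ 6.0294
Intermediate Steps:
o(x) = 6 (o(x) = 9 - 1*3 = 9 - 3 = 6)
Z(W) = 3/(-4 + 2*W) (Z(W) = 3/(-4 + (W + W)) = 3/(-4 + 2*W))
o(-63) + Z(53) = 6 + 3/(2*(-2 + 53)) = 6 + (3/2)/51 = 6 + (3/2)*(1/51) = 6 + 1/34 = 205/34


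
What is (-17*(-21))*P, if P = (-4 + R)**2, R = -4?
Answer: 22848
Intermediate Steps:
P = 64 (P = (-4 - 4)**2 = (-8)**2 = 64)
(-17*(-21))*P = -17*(-21)*64 = 357*64 = 22848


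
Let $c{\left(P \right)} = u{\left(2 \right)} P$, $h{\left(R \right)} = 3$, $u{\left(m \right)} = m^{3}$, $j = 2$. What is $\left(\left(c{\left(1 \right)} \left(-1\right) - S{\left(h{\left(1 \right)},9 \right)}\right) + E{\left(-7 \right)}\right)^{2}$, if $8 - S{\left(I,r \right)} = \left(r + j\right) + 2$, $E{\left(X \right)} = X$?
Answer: $100$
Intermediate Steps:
$c{\left(P \right)} = 8 P$ ($c{\left(P \right)} = 2^{3} P = 8 P$)
$S{\left(I,r \right)} = 4 - r$ ($S{\left(I,r \right)} = 8 - \left(\left(r + 2\right) + 2\right) = 8 - \left(\left(2 + r\right) + 2\right) = 8 - \left(4 + r\right) = 4 - r$)
$\left(\left(c{\left(1 \right)} \left(-1\right) - S{\left(h{\left(1 \right)},9 \right)}\right) + E{\left(-7 \right)}\right)^{2} = \left(\left(8 \cdot 1 \left(-1\right) - \left(4 - 9\right)\right) - 7\right)^{2} = \left(\left(8 \left(-1\right) - \left(4 - 9\right)\right) - 7\right)^{2} = \left(\left(-8 - -5\right) - 7\right)^{2} = \left(\left(-8 + 5\right) - 7\right)^{2} = \left(-3 - 7\right)^{2} = \left(-10\right)^{2} = 100$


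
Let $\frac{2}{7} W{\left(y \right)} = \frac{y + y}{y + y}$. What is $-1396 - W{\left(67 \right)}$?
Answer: $- \frac{2799}{2} \approx -1399.5$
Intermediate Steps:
$W{\left(y \right)} = \frac{7}{2}$ ($W{\left(y \right)} = \frac{7 \frac{y + y}{y + y}}{2} = \frac{7 \frac{2 y}{2 y}}{2} = \frac{7 \cdot 2 y \frac{1}{2 y}}{2} = \frac{7}{2} \cdot 1 = \frac{7}{2}$)
$-1396 - W{\left(67 \right)} = -1396 - \frac{7}{2} = - \frac{2799}{2}$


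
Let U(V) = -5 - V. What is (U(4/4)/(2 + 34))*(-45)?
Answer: 15/2 ≈ 7.5000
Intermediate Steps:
(U(4/4)/(2 + 34))*(-45) = ((-5 - 4/4)/(2 + 34))*(-45) = ((-5 - 4/4)/36)*(-45) = ((-5 - 1*1)/36)*(-45) = ((-5 - 1)/36)*(-45) = ((1/36)*(-6))*(-45) = -⅙*(-45) = 15/2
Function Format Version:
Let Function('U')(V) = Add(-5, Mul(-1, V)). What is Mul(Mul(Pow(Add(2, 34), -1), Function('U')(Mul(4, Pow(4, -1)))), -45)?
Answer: Rational(15, 2) ≈ 7.5000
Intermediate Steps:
Mul(Mul(Pow(Add(2, 34), -1), Function('U')(Mul(4, Pow(4, -1)))), -45) = Mul(Mul(Pow(Add(2, 34), -1), Add(-5, Mul(-1, Mul(4, Pow(4, -1))))), -45) = Mul(Mul(Pow(36, -1), Add(-5, Mul(-1, Mul(4, Rational(1, 4))))), -45) = Mul(Mul(Rational(1, 36), Add(-5, Mul(-1, 1))), -45) = Mul(Mul(Rational(1, 36), Add(-5, -1)), -45) = Mul(Mul(Rational(1, 36), -6), -45) = Mul(Rational(-1, 6), -45) = Rational(15, 2)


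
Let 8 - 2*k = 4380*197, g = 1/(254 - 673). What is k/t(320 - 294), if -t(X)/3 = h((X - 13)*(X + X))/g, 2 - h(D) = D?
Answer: 215713/423609 ≈ 0.50923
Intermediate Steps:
h(D) = 2 - D
g = -1/419 (g = 1/(-419) = -1/419 ≈ -0.0023866)
k = -431426 (k = 4 - 2190*197 = 4 - ½*862860 = 4 - 431430 = -431426)
t(X) = 2514 - 2514*X*(-13 + X) (t(X) = -3*(2 - (X - 13)*(X + X))/(-1/419) = -3*(2 - (-13 + X)*2*X)*(-419) = -3*(2 - 2*X*(-13 + X))*(-419) = -3*(-838 + 838*X*(-13 + X)) = 2514 - 2514*X*(-13 + X))
k/t(320 - 294) = -431426/(2514 - 2514*(320 - 294)*(-13 + (320 - 294))) = -431426/(2514 - 2514*26*(-13 + 26)) = -431426/(2514 - 2514*26*13) = -431426/(2514 - 849732) = -431426/(-847218) = -431426*(-1/847218) = 215713/423609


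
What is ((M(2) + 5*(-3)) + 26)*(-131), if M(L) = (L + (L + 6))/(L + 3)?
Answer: -1703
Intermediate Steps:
M(L) = (6 + 2*L)/(3 + L) (M(L) = (L + (6 + L))/(3 + L) = (6 + 2*L)/(3 + L))
((M(2) + 5*(-3)) + 26)*(-131) = ((2 + 5*(-3)) + 26)*(-131) = ((2 - 15) + 26)*(-131) = (-13 + 26)*(-131) = 13*(-131) = -1703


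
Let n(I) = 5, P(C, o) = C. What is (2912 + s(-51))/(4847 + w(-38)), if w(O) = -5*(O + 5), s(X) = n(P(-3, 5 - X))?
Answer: 2917/5012 ≈ 0.58200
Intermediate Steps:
s(X) = 5
w(O) = -25 - 5*O (w(O) = -5*(5 + O) = -25 - 5*O)
(2912 + s(-51))/(4847 + w(-38)) = (2912 + 5)/(4847 + (-25 - 5*(-38))) = 2917/(4847 + (-25 + 190)) = 2917/(4847 + 165) = 2917/5012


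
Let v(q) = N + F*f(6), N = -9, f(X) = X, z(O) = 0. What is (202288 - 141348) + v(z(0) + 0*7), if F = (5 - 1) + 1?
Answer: 60961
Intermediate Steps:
F = 5 (F = 4 + 1 = 5)
v(q) = 21 (v(q) = -9 + 5*6 = -9 + 30 = 21)
(202288 - 141348) + v(z(0) + 0*7) = (202288 - 141348) + 21 = 60940 + 21 = 60961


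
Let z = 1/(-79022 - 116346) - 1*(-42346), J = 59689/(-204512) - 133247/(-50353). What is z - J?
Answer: 1521240209652318871/35926056629408 ≈ 42344.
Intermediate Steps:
J = 3463584321/1471113248 (J = 59689*(-1/204512) - 133247*(-1/50353) = -8527/29216 + 133247/50353 = 3463584321/1471113248 ≈ 2.3544)
z = 8273053327/195368 (z = 1/(-195368) + 42346 = -1/195368 + 42346 = 8273053327/195368 ≈ 42346.)
z - J = 8273053327/195368 - 1*3463584321/1471113248 = 8273053327/195368 - 3463584321/1471113248 = 1521240209652318871/35926056629408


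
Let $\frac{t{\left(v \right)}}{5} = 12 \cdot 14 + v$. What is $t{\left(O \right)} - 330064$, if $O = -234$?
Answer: $-330394$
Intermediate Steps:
$t{\left(v \right)} = 840 + 5 v$ ($t{\left(v \right)} = 5 \left(12 \cdot 14 + v\right) = 5 \left(168 + v\right) = 840 + 5 v$)
$t{\left(O \right)} - 330064 = \left(840 + 5 \left(-234\right)\right) - 330064 = \left(840 - 1170\right) - 330064 = -330 - 330064 = -330394$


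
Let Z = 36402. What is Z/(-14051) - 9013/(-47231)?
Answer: -1592661199/663642781 ≈ -2.3999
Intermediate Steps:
Z/(-14051) - 9013/(-47231) = 36402/(-14051) - 9013/(-47231) = 36402*(-1/14051) - 9013*(-1/47231) = -36402/14051 + 9013/47231 = -1592661199/663642781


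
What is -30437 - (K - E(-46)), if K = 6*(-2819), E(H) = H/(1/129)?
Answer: -19457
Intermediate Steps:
E(H) = 129*H (E(H) = H/(1/129) = H*129 = 129*H)
K = -16914
-30437 - (K - E(-46)) = -30437 - (-16914 - 129*(-46)) = -30437 - (-16914 - 1*(-5934)) = -30437 - (-16914 + 5934) = -30437 - 1*(-10980) = -30437 + 10980 = -19457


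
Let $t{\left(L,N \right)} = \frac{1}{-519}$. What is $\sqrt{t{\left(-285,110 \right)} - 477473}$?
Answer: $\frac{2 i \sqrt{32153151318}}{519} \approx 690.99 i$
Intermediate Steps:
$t{\left(L,N \right)} = - \frac{1}{519}$
$\sqrt{t{\left(-285,110 \right)} - 477473} = \sqrt{- \frac{1}{519} - 477473} = \sqrt{- \frac{247808488}{519}} = \frac{2 i \sqrt{32153151318}}{519}$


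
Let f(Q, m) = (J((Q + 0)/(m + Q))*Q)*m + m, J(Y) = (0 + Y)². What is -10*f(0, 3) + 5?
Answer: -25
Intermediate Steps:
J(Y) = Y²
f(Q, m) = m + m*Q³/(Q + m)² (f(Q, m) = (((Q + 0)/(m + Q))²*Q)*m + m = ((Q/(Q + m))²*Q)*m + m = ((Q²/(Q + m)²)*Q)*m + m = (Q³/(Q + m)²)*m + m = m*Q³/(Q + m)² + m = m + m*Q³/(Q + m)²)
-10*f(0, 3) + 5 = -10*(3 + 3*0³/(0 + 3)²) + 5 = -10*(3 + 3*0/3²) + 5 = -10*(3 + 3*0*(⅑)) + 5 = -10*(3 + 0) + 5 = -10*3 + 5 = -30 + 5 = -25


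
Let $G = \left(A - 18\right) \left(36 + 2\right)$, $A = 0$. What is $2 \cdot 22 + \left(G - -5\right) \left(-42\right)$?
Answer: $28562$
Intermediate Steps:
$G = -684$ ($G = \left(0 - 18\right) \left(36 + 2\right) = \left(-18\right) 38 = -684$)
$2 \cdot 22 + \left(G - -5\right) \left(-42\right) = 2 \cdot 22 + \left(-684 - -5\right) \left(-42\right) = 44 + \left(-684 + 5\right) \left(-42\right) = 44 - -28518 = 44 + 28518 = 28562$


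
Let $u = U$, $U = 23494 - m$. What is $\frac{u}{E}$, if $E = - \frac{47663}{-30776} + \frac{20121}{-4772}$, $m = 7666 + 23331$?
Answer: $\frac{275478407304}{97949015} \approx 2812.5$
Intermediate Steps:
$m = 30997$
$U = -7503$ ($U = 23494 - 30997 = -7503$)
$u = -7503$
$E = - \frac{97949015}{36715768}$ ($E = \left(-47663\right) \left(- \frac{1}{30776}\right) + 20121 \left(- \frac{1}{4772}\right) = \frac{47663}{30776} - \frac{20121}{4772} = - \frac{97949015}{36715768} \approx -2.6678$)
$\frac{u}{E} = - \frac{7503}{- \frac{97949015}{36715768}} = \left(-7503\right) \left(- \frac{36715768}{97949015}\right) = \frac{275478407304}{97949015}$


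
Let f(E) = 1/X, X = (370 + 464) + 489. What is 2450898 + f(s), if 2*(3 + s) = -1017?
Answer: 3242538055/1323 ≈ 2.4509e+6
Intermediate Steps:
X = 1323 (X = 834 + 489 = 1323)
s = -1023/2 (s = -3 + (1/2)*(-1017) = -3 - 1017/2 = -1023/2 ≈ -511.50)
f(E) = 1/1323
2450898 + f(s) = 2450898 + 1/1323 = 3242538055/1323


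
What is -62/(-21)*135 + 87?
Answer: 3399/7 ≈ 485.57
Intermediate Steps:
-62/(-21)*135 + 87 = -62*(-1/21)*135 + 87 = (62/21)*135 + 87 = 2790/7 + 87 = 3399/7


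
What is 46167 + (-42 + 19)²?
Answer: 46696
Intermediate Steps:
46167 + (-42 + 19)² = 46167 + (-23)² = 46167 + 529 = 46696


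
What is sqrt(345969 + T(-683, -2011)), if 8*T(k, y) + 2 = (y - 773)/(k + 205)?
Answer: sqrt(79048490219)/478 ≈ 588.19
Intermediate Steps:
T(k, y) = -1/4 + (-773 + y)/(8*(205 + k)) (T(k, y) = -1/4 + ((y - 773)/(k + 205))/8 = -1/4 + ((-773 + y)/(205 + k))/8 = -1/4 + (-773 + y)/(8*(205 + k)))
sqrt(345969 + T(-683, -2011)) = sqrt(345969 + (-1183 - 2011 - 2*(-683))/(8*(205 - 683))) = sqrt(345969 + (1/8)*(-1183 - 2011 + 1366)/(-478)) = sqrt(345969 + (1/8)*(-1/478)*(-1828)) = sqrt(345969 + 457/956) = sqrt(330746821/956) = sqrt(79048490219)/478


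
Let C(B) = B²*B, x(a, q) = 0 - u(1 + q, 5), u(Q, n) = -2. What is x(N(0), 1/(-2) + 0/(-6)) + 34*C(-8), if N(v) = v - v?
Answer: -17406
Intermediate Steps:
N(v) = 0
x(a, q) = 2 (x(a, q) = 0 - 1*(-2) = 0 + 2 = 2)
C(B) = B³
x(N(0), 1/(-2) + 0/(-6)) + 34*C(-8) = 2 + 34*(-8)³ = 2 + 34*(-512) = 2 - 17408 = -17406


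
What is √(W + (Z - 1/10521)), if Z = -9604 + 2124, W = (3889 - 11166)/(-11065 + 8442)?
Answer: I*√632715695927811902/9198861 ≈ 86.471*I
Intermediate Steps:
W = 7277/2623 (W = -7277/(-2623) = -7277*(-1/2623) = 7277/2623 ≈ 2.7743)
Z = -7480
√(W + (Z - 1/10521)) = √(7277/2623 + (-7480 - 1/10521)) = √(7277/2623 - 78697081/10521) = √(-206345882146/27596583) = I*√632715695927811902/9198861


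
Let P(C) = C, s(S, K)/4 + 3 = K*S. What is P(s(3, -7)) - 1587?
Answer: -1683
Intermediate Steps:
s(S, K) = -12 + 4*K*S (s(S, K) = -12 + 4*(K*S) = -12 + 4*K*S)
P(s(3, -7)) - 1587 = (-12 + 4*(-7)*3) - 1587 = (-12 - 84) - 1587 = -96 - 1587 = -1683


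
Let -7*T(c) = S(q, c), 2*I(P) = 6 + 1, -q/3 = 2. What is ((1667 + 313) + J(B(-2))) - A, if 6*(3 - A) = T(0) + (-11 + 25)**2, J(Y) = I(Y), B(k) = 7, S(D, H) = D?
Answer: 84559/42 ≈ 2013.3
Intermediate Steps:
q = -6 (q = -3*2 = -6)
I(P) = 7/2 (I(P) = (6 + 1)/2 = (1/2)*7 = 7/2)
T(c) = 6/7 (T(c) = -1/7*(-6) = 6/7)
J(Y) = 7/2
A = -626/21 (A = 3 - (6/7 + (-11 + 25)**2)/6 = 3 - (6/7 + 14**2)/6 = 3 - (6/7 + 196)/6 = 3 - 1/6*1378/7 = 3 - 689/21 = -626/21 ≈ -29.810)
((1667 + 313) + J(B(-2))) - A = ((1667 + 313) + 7/2) - 1*(-626/21) = (1980 + 7/2) + 626/21 = 3967/2 + 626/21 = 84559/42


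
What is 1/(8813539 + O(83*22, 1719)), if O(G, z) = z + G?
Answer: 1/8817084 ≈ 1.1342e-7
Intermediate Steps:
O(G, z) = G + z
1/(8813539 + O(83*22, 1719)) = 1/(8813539 + (83*22 + 1719)) = 1/(8813539 + (1826 + 1719)) = 1/(8813539 + 3545) = 1/8817084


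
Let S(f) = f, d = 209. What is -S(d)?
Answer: -209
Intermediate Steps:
-S(d) = -1*209 = -209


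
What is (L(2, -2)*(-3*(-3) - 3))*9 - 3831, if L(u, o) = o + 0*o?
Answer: -3939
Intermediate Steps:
L(u, o) = o (L(u, o) = o + 0 = o)
(L(2, -2)*(-3*(-3) - 3))*9 - 3831 = -2*(-3*(-3) - 3)*9 - 3831 = -2*(9 - 3)*9 - 3831 = -2*6*9 - 3831 = -12*9 - 3831 = -108 - 3831 = -3939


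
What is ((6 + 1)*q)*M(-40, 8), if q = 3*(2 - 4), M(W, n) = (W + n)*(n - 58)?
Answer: -67200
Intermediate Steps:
M(W, n) = (-58 + n)*(W + n) (M(W, n) = (W + n)*(-58 + n) = (-58 + n)*(W + n))
q = -6 (q = 3*(-2) = -6)
((6 + 1)*q)*M(-40, 8) = ((6 + 1)*(-6))*(8² - 58*(-40) - 58*8 - 40*8) = (7*(-6))*(64 + 2320 - 464 - 320) = -42*1600 = -67200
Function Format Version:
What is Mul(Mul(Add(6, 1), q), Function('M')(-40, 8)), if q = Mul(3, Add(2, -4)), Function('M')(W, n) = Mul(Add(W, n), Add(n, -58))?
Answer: -67200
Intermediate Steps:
Function('M')(W, n) = Mul(Add(-58, n), Add(W, n)) (Function('M')(W, n) = Mul(Add(W, n), Add(-58, n)) = Mul(Add(-58, n), Add(W, n)))
q = -6 (q = Mul(3, -2) = -6)
Mul(Mul(Add(6, 1), q), Function('M')(-40, 8)) = Mul(Mul(Add(6, 1), -6), Add(Pow(8, 2), Mul(-58, -40), Mul(-58, 8), Mul(-40, 8))) = Mul(Mul(7, -6), Add(64, 2320, -464, -320)) = Mul(-42, 1600) = -67200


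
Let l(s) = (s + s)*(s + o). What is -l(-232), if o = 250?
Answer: 8352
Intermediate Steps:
l(s) = 2*s*(250 + s) (l(s) = (s + s)*(s + 250) = (2*s)*(250 + s) = 2*s*(250 + s))
-l(-232) = -2*(-232)*(250 - 232) = -2*(-232)*18 = -1*(-8352) = 8352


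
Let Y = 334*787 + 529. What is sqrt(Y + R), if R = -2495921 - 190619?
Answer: I*sqrt(2423153) ≈ 1556.6*I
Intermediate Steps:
Y = 263387 (Y = 262858 + 529 = 263387)
R = -2686540
sqrt(Y + R) = sqrt(263387 - 2686540) = sqrt(-2423153) = I*sqrt(2423153)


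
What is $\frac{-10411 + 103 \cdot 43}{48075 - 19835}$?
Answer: $- \frac{2991}{14120} \approx -0.21183$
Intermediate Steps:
$\frac{-10411 + 103 \cdot 43}{48075 - 19835} = \frac{-10411 + 4429}{28240} = \left(-5982\right) \frac{1}{28240} = - \frac{2991}{14120}$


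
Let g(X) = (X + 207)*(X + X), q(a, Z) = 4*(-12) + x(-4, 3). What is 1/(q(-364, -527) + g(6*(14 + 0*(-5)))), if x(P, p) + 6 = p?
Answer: 1/48837 ≈ 2.0476e-5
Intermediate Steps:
x(P, p) = -6 + p
q(a, Z) = -51 (q(a, Z) = 4*(-12) + (-6 + 3) = -48 - 3 = -51)
g(X) = 2*X*(207 + X) (g(X) = (207 + X)*(2*X) = 2*X*(207 + X))
1/(q(-364, -527) + g(6*(14 + 0*(-5)))) = 1/(-51 + 2*(6*(14 + 0*(-5)))*(207 + 6*(14 + 0*(-5)))) = 1/(-51 + 2*(6*(14 + 0))*(207 + 6*(14 + 0))) = 1/(-51 + 2*(6*14)*(207 + 6*14)) = 1/(-51 + 2*84*(207 + 84)) = 1/(-51 + 2*84*291) = 1/(-51 + 48888) = 1/48837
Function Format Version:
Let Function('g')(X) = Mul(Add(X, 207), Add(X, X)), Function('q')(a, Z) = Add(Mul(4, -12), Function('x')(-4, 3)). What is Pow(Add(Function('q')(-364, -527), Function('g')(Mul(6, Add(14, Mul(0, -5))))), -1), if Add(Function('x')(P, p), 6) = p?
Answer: Rational(1, 48837) ≈ 2.0476e-5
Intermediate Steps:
Function('x')(P, p) = Add(-6, p)
Function('q')(a, Z) = -51 (Function('q')(a, Z) = Add(Mul(4, -12), Add(-6, 3)) = Add(-48, -3) = -51)
Function('g')(X) = Mul(2, X, Add(207, X)) (Function('g')(X) = Mul(Add(207, X), Mul(2, X)) = Mul(2, X, Add(207, X)))
Pow(Add(Function('q')(-364, -527), Function('g')(Mul(6, Add(14, Mul(0, -5))))), -1) = Pow(Add(-51, Mul(2, Mul(6, Add(14, Mul(0, -5))), Add(207, Mul(6, Add(14, Mul(0, -5)))))), -1) = Pow(Add(-51, Mul(2, Mul(6, Add(14, 0)), Add(207, Mul(6, Add(14, 0))))), -1) = Pow(Add(-51, Mul(2, Mul(6, 14), Add(207, Mul(6, 14)))), -1) = Pow(Add(-51, Mul(2, 84, Add(207, 84))), -1) = Pow(Add(-51, Mul(2, 84, 291)), -1) = Pow(Add(-51, 48888), -1) = Pow(48837, -1) = Rational(1, 48837)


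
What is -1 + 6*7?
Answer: 41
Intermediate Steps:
-1 + 6*7 = -1 + 42 = 41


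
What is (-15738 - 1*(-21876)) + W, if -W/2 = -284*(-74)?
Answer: -35894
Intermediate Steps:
W = -42032 (W = -(-568)*(-74) = -2*21016 = -42032)
(-15738 - 1*(-21876)) + W = (-15738 - 1*(-21876)) - 42032 = (-15738 + 21876) - 42032 = 6138 - 42032 = -35894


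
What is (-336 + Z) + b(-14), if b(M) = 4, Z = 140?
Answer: -192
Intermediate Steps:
(-336 + Z) + b(-14) = (-336 + 140) + 4 = -196 + 4 = -192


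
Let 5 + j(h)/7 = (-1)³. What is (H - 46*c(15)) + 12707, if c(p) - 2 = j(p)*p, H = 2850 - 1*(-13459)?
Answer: 57904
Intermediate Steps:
j(h) = -42 (j(h) = -35 + 7*(-1)³ = -35 + 7*(-1) = -35 - 7 = -42)
H = 16309 (H = 2850 + 13459 = 16309)
c(p) = 2 - 42*p
(H - 46*c(15)) + 12707 = (16309 - 46*(2 - 42*15)) + 12707 = (16309 - 46*(2 - 630)) + 12707 = (16309 - 46*(-628)) + 12707 = (16309 + 28888) + 12707 = 45197 + 12707 = 57904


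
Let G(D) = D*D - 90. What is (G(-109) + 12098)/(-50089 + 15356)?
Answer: -23889/34733 ≈ -0.68779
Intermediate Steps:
G(D) = -90 + D² (G(D) = D² - 90 = -90 + D²)
(G(-109) + 12098)/(-50089 + 15356) = ((-90 + (-109)²) + 12098)/(-50089 + 15356) = ((-90 + 11881) + 12098)/(-34733) = (11791 + 12098)*(-1/34733) = 23889*(-1/34733) = -23889/34733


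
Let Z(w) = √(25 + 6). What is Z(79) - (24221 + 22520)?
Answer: -46741 + √31 ≈ -46735.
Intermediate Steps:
Z(w) = √31
Z(79) - (24221 + 22520) = √31 - (24221 + 22520) = √31 - 1*46741 = √31 - 46741 = -46741 + √31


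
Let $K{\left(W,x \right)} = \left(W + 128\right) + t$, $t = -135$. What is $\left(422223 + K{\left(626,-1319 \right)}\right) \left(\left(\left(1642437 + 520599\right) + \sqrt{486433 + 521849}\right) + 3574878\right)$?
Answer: $2426231031588 + 422842 \sqrt{1008282} \approx 2.4267 \cdot 10^{12}$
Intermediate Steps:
$K{\left(W,x \right)} = -7 + W$ ($K{\left(W,x \right)} = \left(W + 128\right) - 135 = \left(128 + W\right) - 135 = -7 + W$)
$\left(422223 + K{\left(626,-1319 \right)}\right) \left(\left(\left(1642437 + 520599\right) + \sqrt{486433 + 521849}\right) + 3574878\right) = \left(422223 + \left(-7 + 626\right)\right) \left(\left(\left(1642437 + 520599\right) + \sqrt{486433 + 521849}\right) + 3574878\right) = \left(422223 + 619\right) \left(\left(2163036 + \sqrt{1008282}\right) + 3574878\right) = 422842 \left(5737914 + \sqrt{1008282}\right) = 2426231031588 + 422842 \sqrt{1008282}$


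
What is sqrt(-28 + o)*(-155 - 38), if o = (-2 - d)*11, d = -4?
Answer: -193*I*sqrt(6) ≈ -472.75*I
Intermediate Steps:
o = 22 (o = (-2 - 1*(-4))*11 = (-2 + 4)*11 = 2*11 = 22)
sqrt(-28 + o)*(-155 - 38) = sqrt(-28 + 22)*(-155 - 38) = sqrt(-6)*(-193) = (I*sqrt(6))*(-193) = -193*I*sqrt(6)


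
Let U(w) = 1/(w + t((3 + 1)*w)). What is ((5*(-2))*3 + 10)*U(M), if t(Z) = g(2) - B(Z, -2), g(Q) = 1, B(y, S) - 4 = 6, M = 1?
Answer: 5/2 ≈ 2.5000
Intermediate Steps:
B(y, S) = 10 (B(y, S) = 4 + 6 = 10)
t(Z) = -9 (t(Z) = 1 - 1*10 = 1 - 10 = -9)
U(w) = 1/(-9 + w) (U(w) = 1/(w - 9) = 1/(-9 + w))
((5*(-2))*3 + 10)*U(M) = ((5*(-2))*3 + 10)/(-9 + 1) = (-10*3 + 10)/(-8) = (-30 + 10)*(-⅛) = -20*(-⅛) = 5/2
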